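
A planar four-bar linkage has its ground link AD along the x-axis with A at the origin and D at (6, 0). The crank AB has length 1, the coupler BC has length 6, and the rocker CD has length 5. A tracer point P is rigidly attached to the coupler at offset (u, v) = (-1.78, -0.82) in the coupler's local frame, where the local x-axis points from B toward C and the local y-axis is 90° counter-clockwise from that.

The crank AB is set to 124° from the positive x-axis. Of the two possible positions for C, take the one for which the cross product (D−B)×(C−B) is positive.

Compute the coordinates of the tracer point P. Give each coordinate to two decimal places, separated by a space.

-1.42 -0.93

A=(0,0), D=(6.00,0)
B = A + 1.00·(cos124°, sin124°) = (-0.5592, 0.8290)
|BD| = 6.6114
circle(B,6.00) ∩ circle(D,5.00): a=4.1376, h=4.3452
  candidates: C₊=(4.0906,4.6211) cross=28.727; C₋=(3.0009,-4.0007) cross=-28.727
  mode + wants cross > 0 → take C=(4.0906,4.6211) (cross=28.727)
ex = (C−B)/|BC| = (0.7750,0.6320); ey = (-0.6320,0.7750)
P = B + -1.78·ex + -0.82·ey = (-1.4204,-0.9314)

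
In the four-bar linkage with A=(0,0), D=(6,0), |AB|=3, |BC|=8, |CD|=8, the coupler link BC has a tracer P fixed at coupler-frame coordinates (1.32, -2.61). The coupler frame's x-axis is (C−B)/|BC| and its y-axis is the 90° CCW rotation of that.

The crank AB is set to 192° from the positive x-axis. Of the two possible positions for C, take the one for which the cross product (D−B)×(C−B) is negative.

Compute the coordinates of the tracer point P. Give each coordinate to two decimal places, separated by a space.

-4.18 -3.27

A=(0,0), D=(6.00,0)
B = A + 3.00·(cos192°, sin192°) = (-2.9344, -0.6237)
|BD| = 8.9562
circle(B,8.00) ∩ circle(D,8.00): a=4.4781, h=6.6292
  candidates: C₊=(1.0711,6.3013) cross=59.373; C₋=(1.9945,-6.9250) cross=-59.373
  mode - wants cross < 0 → take C=(1.9945,-6.9250) (cross=-59.373)
ex = (C−B)/|BC| = (0.6161,-0.7877); ey = (0.7877,0.6161)
P = B + 1.32·ex + -2.61·ey = (-4.1770,-3.2715)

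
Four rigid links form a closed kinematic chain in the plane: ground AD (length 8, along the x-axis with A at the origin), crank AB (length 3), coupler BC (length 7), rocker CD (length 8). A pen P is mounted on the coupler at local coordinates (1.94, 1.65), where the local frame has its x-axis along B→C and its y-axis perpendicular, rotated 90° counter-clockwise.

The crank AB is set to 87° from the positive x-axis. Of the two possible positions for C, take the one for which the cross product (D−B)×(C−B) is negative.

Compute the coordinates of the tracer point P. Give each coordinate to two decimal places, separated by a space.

2.04 1.28

A=(0,0), D=(8.00,0)
B = A + 3.00·(cos87°, sin87°) = (0.1570, 2.9959)
|BD| = 8.3957
circle(B,7.00) ∩ circle(D,8.00): a=3.3045, h=6.1709
  candidates: C₊=(5.4460,7.5814) cross=51.809; C₋=(1.0420,-3.9479) cross=-51.809
  mode - wants cross < 0 → take C=(1.0420,-3.9479) (cross=-51.809)
ex = (C−B)/|BC| = (0.1264,-0.9920); ey = (0.9920,0.1264)
P = B + 1.94·ex + 1.65·ey = (2.0390,1.2801)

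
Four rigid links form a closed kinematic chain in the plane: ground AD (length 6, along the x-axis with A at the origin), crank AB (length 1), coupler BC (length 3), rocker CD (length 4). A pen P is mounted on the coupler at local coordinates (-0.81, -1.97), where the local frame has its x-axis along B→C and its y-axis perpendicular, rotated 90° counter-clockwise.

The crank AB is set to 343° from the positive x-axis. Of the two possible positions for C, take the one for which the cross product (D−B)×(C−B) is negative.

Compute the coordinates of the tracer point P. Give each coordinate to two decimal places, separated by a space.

A=(0,0), D=(6.00,0)
B = A + 1.00·(cos343°, sin343°) = (0.9563, -0.2924)
|BD| = 5.0522
circle(B,3.00) ∩ circle(D,4.00): a=1.8333, h=2.3747
  candidates: C₊=(2.6491,2.1844) cross=11.997; C₋=(2.9240,-2.5570) cross=-11.997
  mode - wants cross < 0 → take C=(2.9240,-2.5570) (cross=-11.997)
ex = (C−B)/|BC| = (0.6559,-0.7549); ey = (0.7549,0.6559)
P = B + -0.81·ex + -1.97·ey = (-1.0620,-0.9730)

-1.06 -0.97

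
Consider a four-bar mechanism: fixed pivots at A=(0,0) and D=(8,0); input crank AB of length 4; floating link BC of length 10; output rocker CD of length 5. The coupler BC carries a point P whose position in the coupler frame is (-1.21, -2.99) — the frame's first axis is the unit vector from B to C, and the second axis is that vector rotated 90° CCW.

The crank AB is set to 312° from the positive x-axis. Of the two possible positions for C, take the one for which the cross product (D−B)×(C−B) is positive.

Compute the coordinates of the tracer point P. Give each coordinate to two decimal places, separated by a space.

A=(0,0), D=(8.00,0)
B = A + 4.00·(cos312°, sin312°) = (2.6765, -2.9726)
|BD| = 6.0972
circle(B,10.00) ∩ circle(D,5.00): a=9.1990, h=3.9216
  candidates: C₊=(8.7963,4.9362) cross=23.911; C₋=(12.6201,-1.9117) cross=-23.911
  mode + wants cross > 0 → take C=(8.7963,4.9362) (cross=23.911)
ex = (C−B)/|BC| = (0.6120,0.7909); ey = (-0.7909,0.6120)
P = B + -1.21·ex + -2.99·ey = (4.3008,-5.7593)

4.30 -5.76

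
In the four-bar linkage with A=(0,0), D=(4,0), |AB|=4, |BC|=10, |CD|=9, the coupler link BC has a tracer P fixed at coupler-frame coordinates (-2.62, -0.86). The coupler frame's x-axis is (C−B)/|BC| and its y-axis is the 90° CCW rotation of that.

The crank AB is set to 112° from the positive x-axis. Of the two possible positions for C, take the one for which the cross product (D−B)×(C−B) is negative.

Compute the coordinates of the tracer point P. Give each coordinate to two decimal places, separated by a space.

-2.10 6.40

A=(0,0), D=(4.00,0)
B = A + 4.00·(cos112°, sin112°) = (-1.4984, 3.7087)
|BD| = 6.6323
circle(B,10.00) ∩ circle(D,9.00): a=4.7485, h=8.8006
  candidates: C₊=(7.3595,8.3495) cross=58.369; C₋=(-2.4830,-6.2427) cross=-58.369
  mode - wants cross < 0 → take C=(-2.4830,-6.2427) (cross=-58.369)
ex = (C−B)/|BC| = (-0.0985,-0.9951); ey = (0.9951,-0.0985)
P = B + -2.62·ex + -0.86·ey = (-2.0963,6.4007)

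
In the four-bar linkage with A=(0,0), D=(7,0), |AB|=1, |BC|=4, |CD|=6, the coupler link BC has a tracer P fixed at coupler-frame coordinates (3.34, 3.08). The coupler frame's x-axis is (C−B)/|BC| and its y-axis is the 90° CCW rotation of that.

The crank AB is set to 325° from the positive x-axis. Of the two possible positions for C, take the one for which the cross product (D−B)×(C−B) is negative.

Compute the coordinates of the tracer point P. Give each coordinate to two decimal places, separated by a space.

A=(0,0), D=(7.00,0)
B = A + 1.00·(cos325°, sin325°) = (0.8192, -0.5736)
|BD| = 6.2074
circle(B,4.00) ∩ circle(D,6.00): a=1.4927, h=3.7110
  candidates: C₊=(1.9626,3.2595) cross=23.036; C₋=(2.6484,-4.1308) cross=-23.036
  mode - wants cross < 0 → take C=(2.6484,-4.1308) (cross=-23.036)
ex = (C−B)/|BC| = (0.4573,-0.8893); ey = (0.8893,0.4573)
P = B + 3.34·ex + 3.08·ey = (5.0856,-2.1353)

5.09 -2.14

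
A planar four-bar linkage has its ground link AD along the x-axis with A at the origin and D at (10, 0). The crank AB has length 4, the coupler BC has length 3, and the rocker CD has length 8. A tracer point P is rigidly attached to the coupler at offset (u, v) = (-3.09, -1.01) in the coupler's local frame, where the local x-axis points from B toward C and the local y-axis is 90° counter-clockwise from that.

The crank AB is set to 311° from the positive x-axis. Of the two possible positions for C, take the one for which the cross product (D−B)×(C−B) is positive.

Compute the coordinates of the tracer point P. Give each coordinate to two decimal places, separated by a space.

A=(0,0), D=(10.00,0)
B = A + 4.00·(cos311°, sin311°) = (2.6242, -3.0188)
|BD| = 7.9696
circle(B,3.00) ∩ circle(D,8.00): a=0.5342, h=2.9520
  candidates: C₊=(2.0004,-0.0844) cross=23.527; C₋=(4.2369,-5.5485) cross=-23.527
  mode + wants cross > 0 → take C=(2.0004,-0.0844) (cross=23.527)
ex = (C−B)/|BC| = (-0.2079,0.9781); ey = (-0.9781,-0.2079)
P = B + -3.09·ex + -1.01·ey = (4.2547,-5.8313)

4.25 -5.83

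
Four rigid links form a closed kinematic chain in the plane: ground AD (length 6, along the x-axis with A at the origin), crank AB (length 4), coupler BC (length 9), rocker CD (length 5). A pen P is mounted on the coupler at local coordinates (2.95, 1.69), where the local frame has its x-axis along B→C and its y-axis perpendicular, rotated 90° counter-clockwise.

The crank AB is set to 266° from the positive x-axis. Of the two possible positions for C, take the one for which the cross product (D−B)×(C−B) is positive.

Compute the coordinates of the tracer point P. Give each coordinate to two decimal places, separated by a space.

A=(0,0), D=(6.00,0)
B = A + 4.00·(cos266°, sin266°) = (-0.2790, -3.9903)
|BD| = 7.4396
circle(B,9.00) ∩ circle(D,5.00): a=7.4834, h=4.9998
  candidates: C₊=(3.3553,4.2433) cross=37.197; C₋=(8.7186,-4.1963) cross=-37.197
  mode + wants cross > 0 → take C=(3.3553,4.2433) (cross=37.197)
ex = (C−B)/|BC| = (0.4038,0.9148); ey = (-0.9148,0.4038)
P = B + 2.95·ex + 1.69·ey = (-0.6338,-0.6090)

-0.63 -0.61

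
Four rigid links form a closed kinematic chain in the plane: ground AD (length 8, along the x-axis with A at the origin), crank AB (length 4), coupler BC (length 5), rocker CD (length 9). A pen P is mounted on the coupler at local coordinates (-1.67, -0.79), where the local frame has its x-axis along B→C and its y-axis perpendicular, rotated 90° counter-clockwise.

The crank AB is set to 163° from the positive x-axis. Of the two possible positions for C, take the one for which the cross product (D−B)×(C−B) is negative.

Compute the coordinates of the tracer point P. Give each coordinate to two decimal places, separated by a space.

A=(0,0), D=(8.00,0)
B = A + 4.00·(cos163°, sin163°) = (-3.8252, 1.1695)
|BD| = 11.8829
circle(B,5.00) ∩ circle(D,9.00): a=3.5851, h=3.4852
  candidates: C₊=(0.0855,4.2850) cross=41.415; C₋=(-0.6005,-2.6517) cross=-41.415
  mode - wants cross < 0 → take C=(-0.6005,-2.6517) (cross=-41.415)
ex = (C−B)/|BC| = (0.6449,-0.7642); ey = (0.7642,0.6449)
P = B + -1.67·ex + -0.79·ey = (-5.5060,1.9362)

-5.51 1.94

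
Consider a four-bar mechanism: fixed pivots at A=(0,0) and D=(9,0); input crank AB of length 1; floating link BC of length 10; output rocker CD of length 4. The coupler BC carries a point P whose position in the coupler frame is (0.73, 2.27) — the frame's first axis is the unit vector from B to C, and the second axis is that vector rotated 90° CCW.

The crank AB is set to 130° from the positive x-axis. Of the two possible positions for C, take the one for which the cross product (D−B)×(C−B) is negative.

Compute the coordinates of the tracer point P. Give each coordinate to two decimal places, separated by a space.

A=(0,0), D=(9.00,0)
B = A + 1.00·(cos130°, sin130°) = (-0.6428, 0.7660)
|BD| = 9.6732
circle(B,10.00) ∩ circle(D,4.00): a=9.1785, h=3.9693
  candidates: C₊=(8.8212,3.9960) cross=38.396; C₋=(8.1925,-3.9177) cross=-38.396
  mode - wants cross < 0 → take C=(8.1925,-3.9177) (cross=-38.396)
ex = (C−B)/|BC| = (0.8835,-0.4684); ey = (0.4684,0.8835)
P = B + 0.73·ex + 2.27·ey = (1.0654,2.4298)

1.07 2.43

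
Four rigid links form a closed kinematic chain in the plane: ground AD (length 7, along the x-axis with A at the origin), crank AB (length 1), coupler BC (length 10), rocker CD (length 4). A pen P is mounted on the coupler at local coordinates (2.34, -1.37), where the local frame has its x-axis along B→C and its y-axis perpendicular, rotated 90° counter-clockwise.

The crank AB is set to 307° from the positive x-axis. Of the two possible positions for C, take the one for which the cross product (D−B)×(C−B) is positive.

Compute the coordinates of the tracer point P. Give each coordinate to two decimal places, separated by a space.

A=(0,0), D=(7.00,0)
B = A + 1.00·(cos307°, sin307°) = (0.6018, -0.7986)
|BD| = 6.4478
circle(B,10.00) ∩ circle(D,4.00): a=9.7377, h=2.2752
  candidates: C₊=(9.9828,2.6652) cross=14.670; C₋=(10.5464,-1.8502) cross=-14.670
  mode + wants cross > 0 → take C=(9.9828,2.6652) (cross=14.670)
ex = (C−B)/|BC| = (0.9381,0.3464); ey = (-0.3464,0.9381)
P = B + 2.34·ex + -1.37·ey = (3.2715,-1.2733)

3.27 -1.27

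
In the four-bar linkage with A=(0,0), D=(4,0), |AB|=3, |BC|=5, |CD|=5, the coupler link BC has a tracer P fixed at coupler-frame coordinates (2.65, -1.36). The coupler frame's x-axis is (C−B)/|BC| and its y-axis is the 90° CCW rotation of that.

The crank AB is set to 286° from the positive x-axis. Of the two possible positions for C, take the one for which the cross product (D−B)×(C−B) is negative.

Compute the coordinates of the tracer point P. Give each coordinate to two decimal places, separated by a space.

2.76 -5.15

A=(0,0), D=(4.00,0)
B = A + 3.00·(cos286°, sin286°) = (0.8269, -2.8838)
|BD| = 4.2877
circle(B,5.00) ∩ circle(D,5.00): a=2.1439, h=4.5171
  candidates: C₊=(-0.6246,1.9009) cross=19.368; C₋=(5.4515,-4.7847) cross=-19.368
  mode - wants cross < 0 → take C=(5.4515,-4.7847) (cross=-19.368)
ex = (C−B)/|BC| = (0.9249,-0.3802); ey = (0.3802,0.9249)
P = B + 2.65·ex + -1.36·ey = (2.7609,-5.1491)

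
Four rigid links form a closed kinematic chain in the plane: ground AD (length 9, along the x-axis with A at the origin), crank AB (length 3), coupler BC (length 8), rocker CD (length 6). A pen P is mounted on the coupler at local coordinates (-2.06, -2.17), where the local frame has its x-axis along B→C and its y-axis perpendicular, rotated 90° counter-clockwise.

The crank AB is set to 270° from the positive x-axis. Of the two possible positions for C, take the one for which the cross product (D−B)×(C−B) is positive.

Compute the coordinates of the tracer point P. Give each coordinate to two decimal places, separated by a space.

0.72 -5.90

A=(0,0), D=(9.00,0)
B = A + 3.00·(cos270°, sin270°) = (-0.0000, -3.0000)
|BD| = 9.4868
circle(B,8.00) ∩ circle(D,6.00): a=6.2191, h=5.0321
  candidates: C₊=(4.3087,3.7406) cross=47.739; C₋=(7.4913,-5.8072) cross=-47.739
  mode + wants cross > 0 → take C=(4.3087,3.7406) (cross=47.739)
ex = (C−B)/|BC| = (0.5386,0.8426); ey = (-0.8426,0.5386)
P = B + -2.06·ex + -2.17·ey = (0.7189,-5.9044)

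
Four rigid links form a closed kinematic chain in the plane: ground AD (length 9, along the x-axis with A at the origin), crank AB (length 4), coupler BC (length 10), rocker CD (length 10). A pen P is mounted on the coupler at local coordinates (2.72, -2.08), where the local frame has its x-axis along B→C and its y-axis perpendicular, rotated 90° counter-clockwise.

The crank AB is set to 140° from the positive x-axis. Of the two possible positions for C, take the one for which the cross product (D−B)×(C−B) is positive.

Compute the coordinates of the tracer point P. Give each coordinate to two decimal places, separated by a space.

A=(0,0), D=(9.00,0)
B = A + 4.00·(cos140°, sin140°) = (-3.0642, 2.5712)
|BD| = 12.3351
circle(B,10.00) ∩ circle(D,10.00): a=6.1676, h=7.8715
  candidates: C₊=(4.6087,8.9842) cross=97.096; C₋=(1.3272,-6.4131) cross=-97.096
  mode + wants cross > 0 → take C=(4.6087,8.9842) (cross=97.096)
ex = (C−B)/|BC| = (0.7673,0.6413); ey = (-0.6413,0.7673)
P = B + 2.72·ex + -2.08·ey = (0.3568,2.7196)

0.36 2.72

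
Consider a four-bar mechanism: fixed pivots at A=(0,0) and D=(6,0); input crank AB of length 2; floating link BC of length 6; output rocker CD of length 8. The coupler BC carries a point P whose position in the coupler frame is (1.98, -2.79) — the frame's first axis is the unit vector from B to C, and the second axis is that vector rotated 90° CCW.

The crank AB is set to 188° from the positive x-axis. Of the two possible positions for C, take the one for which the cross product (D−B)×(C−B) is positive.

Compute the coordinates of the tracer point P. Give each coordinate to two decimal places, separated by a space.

1.32 0.63

A=(0,0), D=(6.00,0)
B = A + 2.00·(cos188°, sin188°) = (-1.9805, -0.2783)
|BD| = 7.9854
circle(B,6.00) ∩ circle(D,8.00): a=2.2395, h=5.5664
  candidates: C₊=(0.0636,5.3627) cross=44.450; C₋=(0.4516,-5.7633) cross=-44.450
  mode + wants cross > 0 → take C=(0.0636,5.3627) (cross=44.450)
ex = (C−B)/|BC| = (0.3407,0.9402); ey = (-0.9402,0.3407)
P = B + 1.98·ex + -2.79·ey = (1.3171,0.6327)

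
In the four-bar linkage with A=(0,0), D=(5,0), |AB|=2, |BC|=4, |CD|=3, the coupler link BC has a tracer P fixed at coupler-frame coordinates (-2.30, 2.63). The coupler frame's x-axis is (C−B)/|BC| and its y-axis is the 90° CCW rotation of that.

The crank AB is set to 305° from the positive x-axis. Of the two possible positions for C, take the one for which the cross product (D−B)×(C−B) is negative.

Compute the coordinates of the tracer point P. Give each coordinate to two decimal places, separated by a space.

-0.12 1.62

A=(0,0), D=(5.00,0)
B = A + 2.00·(cos305°, sin305°) = (1.1472, -1.6383)
|BD| = 4.1867
circle(B,4.00) ∩ circle(D,3.00): a=2.9293, h=2.7238
  candidates: C₊=(2.7770,2.0146) cross=11.404; C₋=(4.9087,-2.9986) cross=-11.404
  mode - wants cross < 0 → take C=(4.9087,-2.9986) (cross=-11.404)
ex = (C−B)/|BC| = (0.9404,-0.3401); ey = (0.3401,0.9404)
P = B + -2.30·ex + 2.63·ey = (-0.1214,1.6171)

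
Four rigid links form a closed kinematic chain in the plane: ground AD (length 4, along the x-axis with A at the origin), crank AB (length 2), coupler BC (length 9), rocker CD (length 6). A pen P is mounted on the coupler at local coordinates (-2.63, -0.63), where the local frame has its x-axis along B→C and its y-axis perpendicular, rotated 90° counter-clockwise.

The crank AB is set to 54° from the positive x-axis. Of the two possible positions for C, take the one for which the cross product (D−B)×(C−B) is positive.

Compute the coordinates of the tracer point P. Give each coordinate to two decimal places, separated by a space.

-1.53 1.52

A=(0,0), D=(4.00,0)
B = A + 2.00·(cos54°, sin54°) = (1.1756, 1.6180)
|BD| = 3.2551
circle(B,9.00) ∩ circle(D,6.00): a=8.5398, h=2.8410
  candidates: C₊=(9.9978,-0.1618) cross=9.248; C₋=(7.1734,-5.0921) cross=-9.248
  mode + wants cross > 0 → take C=(9.9978,-0.1618) (cross=9.248)
ex = (C−B)/|BC| = (0.9802,-0.1978); ey = (0.1978,0.9802)
P = B + -2.63·ex + -0.63·ey = (-1.5271,1.5206)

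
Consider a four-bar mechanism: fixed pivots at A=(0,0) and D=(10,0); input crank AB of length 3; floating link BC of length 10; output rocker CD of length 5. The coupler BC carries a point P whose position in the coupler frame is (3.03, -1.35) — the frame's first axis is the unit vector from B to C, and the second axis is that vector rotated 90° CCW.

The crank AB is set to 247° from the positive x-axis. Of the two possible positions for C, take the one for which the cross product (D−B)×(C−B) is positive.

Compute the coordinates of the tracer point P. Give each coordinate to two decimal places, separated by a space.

2.02 -1.87

A=(0,0), D=(10.00,0)
B = A + 3.00·(cos247°, sin247°) = (-1.1722, -2.7615)
|BD| = 11.5084
circle(B,10.00) ∩ circle(D,5.00): a=9.0127, h=4.3326
  candidates: C₊=(6.5376,3.6071) cross=49.861; C₋=(8.6168,-4.8049) cross=-49.861
  mode + wants cross > 0 → take C=(6.5376,3.6071) (cross=49.861)
ex = (C−B)/|BC| = (0.7710,0.6369); ey = (-0.6369,0.7710)
P = B + 3.03·ex + -1.35·ey = (2.0236,-1.8726)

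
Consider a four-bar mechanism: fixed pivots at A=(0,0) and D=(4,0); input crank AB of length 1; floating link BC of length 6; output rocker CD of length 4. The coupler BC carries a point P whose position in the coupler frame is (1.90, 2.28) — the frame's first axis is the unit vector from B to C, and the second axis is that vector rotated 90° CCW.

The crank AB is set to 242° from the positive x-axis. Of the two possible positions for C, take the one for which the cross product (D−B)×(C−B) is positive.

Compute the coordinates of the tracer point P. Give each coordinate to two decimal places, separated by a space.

-1.15 2.01

A=(0,0), D=(4.00,0)
B = A + 1.00·(cos242°, sin242°) = (-0.4695, -0.8829)
|BD| = 4.5559
circle(B,6.00) ∩ circle(D,4.00): a=4.4729, h=3.9991
  candidates: C₊=(3.1436,3.9072) cross=18.219; C₋=(4.6937,-3.9394) cross=-18.219
  mode + wants cross > 0 → take C=(3.1436,3.9072) (cross=18.219)
ex = (C−B)/|BC| = (0.6022,0.7984); ey = (-0.7984,0.6022)
P = B + 1.90·ex + 2.28·ey = (-1.1456,2.0069)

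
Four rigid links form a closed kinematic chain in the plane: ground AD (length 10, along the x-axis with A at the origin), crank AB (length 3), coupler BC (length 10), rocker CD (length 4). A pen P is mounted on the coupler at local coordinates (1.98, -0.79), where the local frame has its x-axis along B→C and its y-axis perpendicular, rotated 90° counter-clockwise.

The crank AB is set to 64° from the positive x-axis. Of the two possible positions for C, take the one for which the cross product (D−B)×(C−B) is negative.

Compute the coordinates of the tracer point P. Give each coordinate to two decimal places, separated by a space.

2.30 0.80

A=(0,0), D=(10.00,0)
B = A + 3.00·(cos64°, sin64°) = (1.3151, 2.6964)
|BD| = 9.0938
circle(B,10.00) ∩ circle(D,4.00): a=9.1654, h=3.9994
  candidates: C₊=(11.2542,3.7983) cross=36.369; C₋=(8.8825,-3.8407) cross=-36.369
  mode - wants cross < 0 → take C=(8.8825,-3.8407) (cross=-36.369)
ex = (C−B)/|BC| = (0.7567,-0.6537); ey = (0.6537,0.7567)
P = B + 1.98·ex + -0.79·ey = (2.2970,0.8042)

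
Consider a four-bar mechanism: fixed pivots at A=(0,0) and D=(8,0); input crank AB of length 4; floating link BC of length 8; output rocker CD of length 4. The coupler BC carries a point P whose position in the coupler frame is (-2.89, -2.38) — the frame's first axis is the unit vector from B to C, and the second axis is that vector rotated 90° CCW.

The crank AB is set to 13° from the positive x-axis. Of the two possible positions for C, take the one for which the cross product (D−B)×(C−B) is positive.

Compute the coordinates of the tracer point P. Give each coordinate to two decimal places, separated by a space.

1.01 -1.48

A=(0,0), D=(8.00,0)
B = A + 4.00·(cos13°, sin13°) = (3.8975, 0.8998)
|BD| = 4.2000
circle(B,8.00) ∩ circle(D,4.00): a=7.8143, h=1.7139
  candidates: C₊=(11.8975,0.8998) cross=7.198; C₋=(11.1631,-2.4484) cross=-7.198
  mode + wants cross > 0 → take C=(11.8975,0.8998) (cross=7.198)
ex = (C−B)/|BC| = (1.0000,0.0000); ey = (-0.0000,1.0000)
P = B + -2.89·ex + -2.38·ey = (1.0075,-1.4802)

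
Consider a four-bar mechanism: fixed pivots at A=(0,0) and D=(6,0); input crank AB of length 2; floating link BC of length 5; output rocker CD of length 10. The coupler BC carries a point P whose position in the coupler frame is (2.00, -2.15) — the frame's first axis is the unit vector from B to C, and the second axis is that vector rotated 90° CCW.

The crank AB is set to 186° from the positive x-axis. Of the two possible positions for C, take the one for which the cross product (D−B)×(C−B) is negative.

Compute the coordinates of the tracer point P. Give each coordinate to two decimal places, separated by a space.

A=(0,0), D=(6.00,0)
B = A + 2.00·(cos186°, sin186°) = (-1.9890, -0.2091)
|BD| = 7.9918
circle(B,5.00) ∩ circle(D,10.00): a=-0.6964, h=4.9513
  candidates: C₊=(-2.8148,4.7223) cross=39.569; C₋=(-2.5557,-5.1768) cross=-39.569
  mode - wants cross < 0 → take C=(-2.5557,-5.1768) (cross=-39.569)
ex = (C−B)/|BC| = (-0.1133,-0.9936); ey = (0.9936,-0.1133)
P = B + 2.00·ex + -2.15·ey = (-4.3519,-1.9525)

-4.35 -1.95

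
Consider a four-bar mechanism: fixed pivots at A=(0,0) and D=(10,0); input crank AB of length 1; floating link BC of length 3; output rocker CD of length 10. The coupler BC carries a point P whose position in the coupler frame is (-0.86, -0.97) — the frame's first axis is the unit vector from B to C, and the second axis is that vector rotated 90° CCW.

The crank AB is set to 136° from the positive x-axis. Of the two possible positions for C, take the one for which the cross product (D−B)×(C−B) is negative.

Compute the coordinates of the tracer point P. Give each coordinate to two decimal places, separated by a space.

A=(0,0), D=(10.00,0)
B = A + 1.00·(cos136°, sin136°) = (-0.7193, 0.6947)
|BD| = 10.7418
circle(B,3.00) ∩ circle(D,10.00): a=1.1351, h=2.7770
  candidates: C₊=(0.5930,3.3924) cross=29.830; C₋=(0.2338,-2.1499) cross=-29.830
  mode - wants cross < 0 → take C=(0.2338,-2.1499) (cross=-29.830)
ex = (C−B)/|BC| = (0.3177,-0.9482); ey = (0.9482,0.3177)
P = B + -0.86·ex + -0.97·ey = (-1.9123,1.2019)

-1.91 1.20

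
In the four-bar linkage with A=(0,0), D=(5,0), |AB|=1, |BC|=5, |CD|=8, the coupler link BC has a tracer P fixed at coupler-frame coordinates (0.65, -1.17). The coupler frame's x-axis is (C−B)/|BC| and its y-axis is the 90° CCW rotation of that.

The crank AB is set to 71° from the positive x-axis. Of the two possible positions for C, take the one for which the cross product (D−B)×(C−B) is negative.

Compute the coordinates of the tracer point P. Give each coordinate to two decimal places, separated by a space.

-1.01 1.00

A=(0,0), D=(5.00,0)
B = A + 1.00·(cos71°, sin71°) = (0.3256, 0.9455)
|BD| = 4.7691
circle(B,5.00) ∩ circle(D,8.00): a=-1.7043, h=4.7006
  candidates: C₊=(-0.4129,5.8907) cross=22.418; C₋=(-2.2768,-3.3239) cross=-22.418
  mode - wants cross < 0 → take C=(-2.2768,-3.3239) (cross=-22.418)
ex = (C−B)/|BC| = (-0.5205,-0.8539); ey = (0.8539,-0.5205)
P = B + 0.65·ex + -1.17·ey = (-1.0118,0.9995)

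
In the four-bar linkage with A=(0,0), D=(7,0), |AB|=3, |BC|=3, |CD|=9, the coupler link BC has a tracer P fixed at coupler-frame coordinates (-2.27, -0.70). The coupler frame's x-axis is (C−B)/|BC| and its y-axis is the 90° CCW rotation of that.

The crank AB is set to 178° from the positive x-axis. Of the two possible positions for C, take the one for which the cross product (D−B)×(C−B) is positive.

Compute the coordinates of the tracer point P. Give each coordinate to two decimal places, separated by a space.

A=(0,0), D=(7.00,0)
B = A + 3.00·(cos178°, sin178°) = (-2.9982, 0.1047)
|BD| = 9.9987
circle(B,3.00) ∩ circle(D,9.00): a=1.3989, h=2.6539
  candidates: C₊=(-1.5716,2.7438) cross=26.535; C₋=(-1.6271,-2.5637) cross=-26.535
  mode + wants cross > 0 → take C=(-1.5716,2.7438) (cross=26.535)
ex = (C−B)/|BC| = (0.4755,0.8797); ey = (-0.8797,0.4755)
P = B + -2.27·ex + -0.70·ey = (-3.4619,-2.2251)

-3.46 -2.23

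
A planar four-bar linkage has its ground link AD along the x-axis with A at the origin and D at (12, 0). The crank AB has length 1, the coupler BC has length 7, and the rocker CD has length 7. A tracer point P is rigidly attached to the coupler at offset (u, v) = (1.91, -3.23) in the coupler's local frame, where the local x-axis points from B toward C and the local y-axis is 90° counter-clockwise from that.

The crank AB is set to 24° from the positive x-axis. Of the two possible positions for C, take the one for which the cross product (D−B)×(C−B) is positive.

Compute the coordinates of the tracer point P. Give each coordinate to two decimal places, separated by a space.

4.34 -1.11

A=(0,0), D=(12.00,0)
B = A + 1.00·(cos24°, sin24°) = (0.9135, 0.4067)
|BD| = 11.0939
circle(B,7.00) ∩ circle(D,7.00): a=5.5470, h=4.2698
  candidates: C₊=(6.6133,4.4703) cross=47.369; C₋=(6.3002,-4.0636) cross=-47.369
  mode + wants cross > 0 → take C=(6.6133,4.4703) (cross=47.369)
ex = (C−B)/|BC| = (0.8143,0.5805); ey = (-0.5805,0.8143)
P = B + 1.91·ex + -3.23·ey = (4.3438,-1.1145)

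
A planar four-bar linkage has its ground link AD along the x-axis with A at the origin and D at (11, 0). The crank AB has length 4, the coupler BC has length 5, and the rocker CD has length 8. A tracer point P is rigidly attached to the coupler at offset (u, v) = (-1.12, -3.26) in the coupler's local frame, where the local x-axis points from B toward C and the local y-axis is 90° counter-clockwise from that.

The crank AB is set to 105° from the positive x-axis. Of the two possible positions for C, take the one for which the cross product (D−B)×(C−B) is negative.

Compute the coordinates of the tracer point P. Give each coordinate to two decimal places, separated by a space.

A=(0,0), D=(11.00,0)
B = A + 4.00·(cos105°, sin105°) = (-1.0353, 3.8637)
|BD| = 12.6403
circle(B,5.00) ∩ circle(D,8.00): a=4.7774, h=1.4752
  candidates: C₊=(3.9644,3.8080) cross=18.646; C₋=(3.0626,0.9988) cross=-18.646
  mode - wants cross < 0 → take C=(3.0626,0.9988) (cross=-18.646)
ex = (C−B)/|BC| = (0.8196,-0.5730); ey = (0.5730,0.8196)
P = B + -1.12·ex + -3.26·ey = (-3.8211,1.8336)

-3.82 1.83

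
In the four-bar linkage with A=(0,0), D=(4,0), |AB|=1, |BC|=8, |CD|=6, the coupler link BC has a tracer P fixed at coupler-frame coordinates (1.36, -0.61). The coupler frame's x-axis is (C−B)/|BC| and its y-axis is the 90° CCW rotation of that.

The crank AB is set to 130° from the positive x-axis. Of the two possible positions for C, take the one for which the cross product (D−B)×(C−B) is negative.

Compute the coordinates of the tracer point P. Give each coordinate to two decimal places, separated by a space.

A=(0,0), D=(4.00,0)
B = A + 1.00·(cos130°, sin130°) = (-0.6428, 0.7660)
|BD| = 4.7056
circle(B,8.00) ∩ circle(D,6.00): a=5.3280, h=5.9676
  candidates: C₊=(5.5856,5.7867) cross=28.081; C₋=(3.6426,-5.9893) cross=-28.081
  mode - wants cross < 0 → take C=(3.6426,-5.9893) (cross=-28.081)
ex = (C−B)/|BC| = (0.5357,-0.8444); ey = (0.8444,0.5357)
P = B + 1.36·ex + -0.61·ey = (-0.4294,-0.7091)

-0.43 -0.71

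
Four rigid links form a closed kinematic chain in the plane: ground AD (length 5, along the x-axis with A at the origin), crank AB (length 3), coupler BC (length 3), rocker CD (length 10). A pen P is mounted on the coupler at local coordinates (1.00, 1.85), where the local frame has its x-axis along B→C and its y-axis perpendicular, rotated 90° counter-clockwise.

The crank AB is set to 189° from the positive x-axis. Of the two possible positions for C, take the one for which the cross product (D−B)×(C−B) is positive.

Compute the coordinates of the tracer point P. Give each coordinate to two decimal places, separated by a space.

-5.03 -0.83

A=(0,0), D=(5.00,0)
B = A + 3.00·(cos189°, sin189°) = (-2.9631, -0.4693)
|BD| = 7.9769
circle(B,3.00) ∩ circle(D,10.00): a=-1.7155, h=2.4611
  candidates: C₊=(-4.8204,1.8866) cross=19.632; C₋=(-4.5308,-3.0271) cross=-19.632
  mode + wants cross > 0 → take C=(-4.8204,1.8866) (cross=19.632)
ex = (C−B)/|BC| = (-0.6191,0.7853); ey = (-0.7853,-0.6191)
P = B + 1.00·ex + 1.85·ey = (-5.0350,-0.8294)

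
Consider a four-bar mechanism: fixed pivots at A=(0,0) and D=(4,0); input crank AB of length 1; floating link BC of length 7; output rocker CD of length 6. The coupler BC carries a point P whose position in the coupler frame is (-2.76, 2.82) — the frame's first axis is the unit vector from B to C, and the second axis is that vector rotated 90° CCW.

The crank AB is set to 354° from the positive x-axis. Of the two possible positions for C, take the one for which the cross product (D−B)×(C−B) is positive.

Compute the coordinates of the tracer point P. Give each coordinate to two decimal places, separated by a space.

A=(0,0), D=(4.00,0)
B = A + 1.00·(cos354°, sin354°) = (0.9945, -0.1045)
|BD| = 3.0073
circle(B,7.00) ∩ circle(D,6.00): a=3.6651, h=5.9638
  candidates: C₊=(4.4501,5.9831) cross=17.935; C₋=(4.8647,-5.9374) cross=-17.935
  mode + wants cross > 0 → take C=(4.4501,5.9831) (cross=17.935)
ex = (C−B)/|BC| = (0.4937,0.8697); ey = (-0.8697,0.4937)
P = B + -2.76·ex + 2.82·ey = (-2.8204,-1.1127)

-2.82 -1.11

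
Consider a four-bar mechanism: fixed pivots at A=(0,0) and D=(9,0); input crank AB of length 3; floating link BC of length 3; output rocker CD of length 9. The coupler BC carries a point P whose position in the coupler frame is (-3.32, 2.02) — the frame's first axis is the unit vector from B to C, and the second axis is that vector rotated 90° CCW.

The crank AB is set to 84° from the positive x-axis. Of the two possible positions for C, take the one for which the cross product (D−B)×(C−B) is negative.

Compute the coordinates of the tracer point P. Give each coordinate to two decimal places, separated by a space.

A=(0,0), D=(9.00,0)
B = A + 3.00·(cos84°, sin84°) = (0.3136, 2.9836)
|BD| = 9.1845
circle(B,3.00) ∩ circle(D,9.00): a=0.6726, h=2.9236
  candidates: C₊=(1.8995,5.5301) cross=26.852; C₋=(0.0000,-0.0000) cross=-26.852
  mode - wants cross < 0 → take C=(0.0000,-0.0000) (cross=-26.852)
ex = (C−B)/|BC| = (-0.1045,-0.9945); ey = (0.9945,-0.1045)
P = B + -3.32·ex + 2.02·ey = (2.6696,6.0742)

2.67 6.07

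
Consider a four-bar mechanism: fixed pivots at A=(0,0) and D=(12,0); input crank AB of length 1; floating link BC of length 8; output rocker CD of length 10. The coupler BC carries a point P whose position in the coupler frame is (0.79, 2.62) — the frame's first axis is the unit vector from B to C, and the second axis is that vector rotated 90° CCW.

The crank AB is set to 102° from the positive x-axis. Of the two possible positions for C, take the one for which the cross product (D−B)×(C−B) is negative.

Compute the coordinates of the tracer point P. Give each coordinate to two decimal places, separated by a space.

A=(0,0), D=(12.00,0)
B = A + 1.00·(cos102°, sin102°) = (-0.2079, 0.9781)
|BD| = 12.2470
circle(B,8.00) ∩ circle(D,10.00): a=4.6538, h=6.5071
  candidates: C₊=(4.9507,7.0928) cross=79.693; C₋=(3.9113,-5.8799) cross=-79.693
  mode - wants cross < 0 → take C=(3.9113,-5.8799) (cross=-79.693)
ex = (C−B)/|BC| = (0.5149,-0.8573); ey = (0.8573,0.5149)
P = B + 0.79·ex + 2.62·ey = (2.4449,1.6500)

2.44 1.65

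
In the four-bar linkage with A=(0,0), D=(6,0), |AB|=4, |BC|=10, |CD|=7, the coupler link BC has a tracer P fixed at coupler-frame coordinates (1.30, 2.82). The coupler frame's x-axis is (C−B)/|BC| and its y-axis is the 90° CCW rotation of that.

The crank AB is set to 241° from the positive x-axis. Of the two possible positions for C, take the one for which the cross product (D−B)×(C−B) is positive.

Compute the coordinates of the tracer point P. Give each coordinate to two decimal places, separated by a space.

A=(0,0), D=(6.00,0)
B = A + 4.00·(cos241°, sin241°) = (-1.9392, -3.4985)
|BD| = 8.6759
circle(B,10.00) ∩ circle(D,7.00): a=7.2771, h=6.8588
  candidates: C₊=(1.9542,5.7124) cross=59.506; C₋=(7.4858,-6.8405) cross=-59.506
  mode + wants cross > 0 → take C=(1.9542,5.7124) (cross=59.506)
ex = (C−B)/|BC| = (0.3893,0.9211); ey = (-0.9211,0.3893)
P = B + 1.30·ex + 2.82·ey = (-4.0306,-1.2031)

-4.03 -1.20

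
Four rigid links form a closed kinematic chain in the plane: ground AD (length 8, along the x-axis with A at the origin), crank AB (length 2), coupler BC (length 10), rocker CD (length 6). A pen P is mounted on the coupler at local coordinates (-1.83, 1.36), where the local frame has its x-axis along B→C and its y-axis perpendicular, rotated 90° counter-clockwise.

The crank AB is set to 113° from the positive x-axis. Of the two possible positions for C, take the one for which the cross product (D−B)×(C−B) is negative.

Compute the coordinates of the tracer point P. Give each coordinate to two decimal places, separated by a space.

A=(0,0), D=(8.00,0)
B = A + 2.00·(cos113°, sin113°) = (-0.7815, 1.8410)
|BD| = 8.9724
circle(B,10.00) ∩ circle(D,6.00): a=8.0527, h=5.9291
  candidates: C₊=(8.3165,5.9916) cross=53.198; C₋=(5.8833,-5.6142) cross=-53.198
  mode - wants cross < 0 → take C=(5.8833,-5.6142) (cross=-53.198)
ex = (C−B)/|BC| = (0.6665,-0.7455); ey = (0.7455,0.6665)
P = B + -1.83·ex + 1.36·ey = (-0.9872,4.1117)

-0.99 4.11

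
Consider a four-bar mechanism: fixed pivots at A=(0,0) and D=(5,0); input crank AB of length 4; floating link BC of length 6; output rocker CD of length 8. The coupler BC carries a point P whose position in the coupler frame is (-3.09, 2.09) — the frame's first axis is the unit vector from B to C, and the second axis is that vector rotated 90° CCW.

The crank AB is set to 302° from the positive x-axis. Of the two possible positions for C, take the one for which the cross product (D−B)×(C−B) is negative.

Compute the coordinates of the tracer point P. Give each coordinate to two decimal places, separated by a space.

A=(0,0), D=(5.00,0)
B = A + 4.00·(cos302°, sin302°) = (2.1197, -3.3922)
|BD| = 4.4501
circle(B,6.00) ∩ circle(D,8.00): a=-0.9210, h=5.9289
  candidates: C₊=(-2.9959,-0.2567) cross=26.384; C₋=(6.0430,-7.9317) cross=-26.384
  mode - wants cross < 0 → take C=(6.0430,-7.9317) (cross=-26.384)
ex = (C−B)/|BC| = (0.6539,-0.7566); ey = (0.7566,0.6539)
P = B + -3.09·ex + 2.09·ey = (1.6804,0.3123)

1.68 0.31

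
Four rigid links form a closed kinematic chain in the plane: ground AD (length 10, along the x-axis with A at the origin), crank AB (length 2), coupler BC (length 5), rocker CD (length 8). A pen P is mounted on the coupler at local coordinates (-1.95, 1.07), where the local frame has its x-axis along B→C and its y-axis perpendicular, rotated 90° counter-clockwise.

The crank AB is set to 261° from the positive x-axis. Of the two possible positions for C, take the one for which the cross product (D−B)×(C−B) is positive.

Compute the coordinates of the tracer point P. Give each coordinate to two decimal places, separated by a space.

A=(0,0), D=(10.00,0)
B = A + 2.00·(cos261°, sin261°) = (-0.3129, -1.9754)
|BD| = 10.5004
circle(B,5.00) ∩ circle(D,8.00): a=3.3931, h=3.6725
  candidates: C₊=(2.3288,2.2698) cross=38.562; C₋=(3.7105,-4.9439) cross=-38.562
  mode + wants cross > 0 → take C=(2.3288,2.2698) (cross=38.562)
ex = (C−B)/|BC| = (0.5283,0.8490); ey = (-0.8490,0.5283)
P = B + -1.95·ex + 1.07·ey = (-2.2516,-3.0657)

-2.25 -3.07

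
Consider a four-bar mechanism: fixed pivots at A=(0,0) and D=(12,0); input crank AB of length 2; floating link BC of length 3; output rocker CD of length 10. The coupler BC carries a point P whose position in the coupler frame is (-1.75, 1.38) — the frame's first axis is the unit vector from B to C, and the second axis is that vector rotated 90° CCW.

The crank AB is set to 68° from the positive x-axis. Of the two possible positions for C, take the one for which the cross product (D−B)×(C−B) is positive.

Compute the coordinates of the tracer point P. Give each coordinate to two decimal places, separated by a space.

A=(0,0), D=(12.00,0)
B = A + 2.00·(cos68°, sin68°) = (0.7492, 1.8544)
|BD| = 11.4026
circle(B,3.00) ∩ circle(D,10.00): a=1.7110, h=2.4643
  candidates: C₊=(2.8382,4.0076) cross=28.099; C₋=(2.0366,-0.8553) cross=-28.099
  mode + wants cross > 0 → take C=(2.8382,4.0076) (cross=28.099)
ex = (C−B)/|BC| = (0.6963,0.7177); ey = (-0.7177,0.6963)
P = B + -1.75·ex + 1.38·ey = (-1.4598,1.5592)

-1.46 1.56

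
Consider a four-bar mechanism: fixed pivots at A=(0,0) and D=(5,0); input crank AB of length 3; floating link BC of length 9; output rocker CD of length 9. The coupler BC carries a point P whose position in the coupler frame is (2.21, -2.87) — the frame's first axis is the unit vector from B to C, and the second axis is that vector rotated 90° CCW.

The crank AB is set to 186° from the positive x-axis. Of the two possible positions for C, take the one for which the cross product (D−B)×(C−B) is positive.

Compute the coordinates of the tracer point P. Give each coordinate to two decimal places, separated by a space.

A=(0,0), D=(5.00,0)
B = A + 3.00·(cos186°, sin186°) = (-2.9836, -0.3136)
|BD| = 7.9897
circle(B,9.00) ∩ circle(D,9.00): a=3.9949, h=8.0648
  candidates: C₊=(0.6917,7.9018) cross=64.436; C₋=(1.3247,-8.2154) cross=-64.436
  mode + wants cross > 0 → take C=(0.6917,7.9018) (cross=64.436)
ex = (C−B)/|BC| = (0.4084,0.9128); ey = (-0.9128,0.4084)
P = B + 2.21·ex + -2.87·ey = (0.5387,0.5318)

0.54 0.53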